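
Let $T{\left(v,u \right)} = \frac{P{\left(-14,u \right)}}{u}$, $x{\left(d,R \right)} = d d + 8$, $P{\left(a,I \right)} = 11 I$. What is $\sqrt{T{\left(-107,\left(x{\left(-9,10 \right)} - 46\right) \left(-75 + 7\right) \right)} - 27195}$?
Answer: $4 i \sqrt{1699} \approx 164.88 i$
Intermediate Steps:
$x{\left(d,R \right)} = 8 + d^{2}$ ($x{\left(d,R \right)} = d^{2} + 8 = 8 + d^{2}$)
$T{\left(v,u \right)} = 11$ ($T{\left(v,u \right)} = \frac{11 u}{u} = 11$)
$\sqrt{T{\left(-107,\left(x{\left(-9,10 \right)} - 46\right) \left(-75 + 7\right) \right)} - 27195} = \sqrt{11 - 27195} = \sqrt{-27184} = 4 i \sqrt{1699}$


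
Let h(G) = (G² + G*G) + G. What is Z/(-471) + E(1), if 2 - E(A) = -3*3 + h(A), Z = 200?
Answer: 3568/471 ≈ 7.5754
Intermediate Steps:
h(G) = G + 2*G² (h(G) = (G² + G²) + G = 2*G² + G = G + 2*G²)
E(A) = 11 - A*(1 + 2*A) (E(A) = 2 - (-3*3 + A*(1 + 2*A)) = 2 - (-9 + A*(1 + 2*A)) = 2 + (9 - A*(1 + 2*A)) = 11 - A*(1 + 2*A))
Z/(-471) + E(1) = 200/(-471) + (11 - 1*1*(1 + 2*1)) = -1/471*200 + (11 - 1*1*(1 + 2)) = -200/471 + (11 - 1*1*3) = -200/471 + (11 - 3) = -200/471 + 8 = 3568/471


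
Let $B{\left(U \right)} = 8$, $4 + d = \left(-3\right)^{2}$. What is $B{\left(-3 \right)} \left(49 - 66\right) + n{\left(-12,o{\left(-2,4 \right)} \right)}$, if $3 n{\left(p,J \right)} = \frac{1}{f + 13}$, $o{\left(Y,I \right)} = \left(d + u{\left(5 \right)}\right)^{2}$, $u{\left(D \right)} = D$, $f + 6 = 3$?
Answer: $- \frac{4079}{30} \approx -135.97$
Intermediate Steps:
$f = -3$ ($f = -6 + 3 = -3$)
$d = 5$ ($d = -4 + \left(-3\right)^{2} = -4 + 9 = 5$)
$o{\left(Y,I \right)} = 100$ ($o{\left(Y,I \right)} = \left(5 + 5\right)^{2} = 10^{2} = 100$)
$n{\left(p,J \right)} = \frac{1}{30}$ ($n{\left(p,J \right)} = \frac{1}{3 \left(-3 + 13\right)} = \frac{1}{3 \cdot 10} = \frac{1}{3} \cdot \frac{1}{10} = \frac{1}{30}$)
$B{\left(-3 \right)} \left(49 - 66\right) + n{\left(-12,o{\left(-2,4 \right)} \right)} = 8 \left(49 - 66\right) + \frac{1}{30} = 8 \left(-17\right) + \frac{1}{30} = -136 + \frac{1}{30} = - \frac{4079}{30}$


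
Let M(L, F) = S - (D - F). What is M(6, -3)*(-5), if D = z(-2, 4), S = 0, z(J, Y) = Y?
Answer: 35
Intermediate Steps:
D = 4
M(L, F) = -4 + F (M(L, F) = 0 - (4 - F) = 0 + (-4 + F) = -4 + F)
M(6, -3)*(-5) = (-4 - 3)*(-5) = -7*(-5) = 35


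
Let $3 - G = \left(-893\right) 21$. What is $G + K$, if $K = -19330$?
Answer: $-574$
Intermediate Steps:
$G = 18756$ ($G = 3 - \left(-893\right) 21 = 3 - -18753 = 3 + 18753 = 18756$)
$G + K = 18756 - 19330 = -574$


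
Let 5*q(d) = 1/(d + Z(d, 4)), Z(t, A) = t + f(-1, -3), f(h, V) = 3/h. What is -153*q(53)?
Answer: -153/515 ≈ -0.29709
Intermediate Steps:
Z(t, A) = -3 + t (Z(t, A) = t + 3/(-1) = t + 3*(-1) = t - 3 = -3 + t)
q(d) = 1/(5*(-3 + 2*d)) (q(d) = 1/(5*(d + (-3 + d))) = 1/(5*(-3 + 2*d)))
-153*q(53) = -153/(5*(-3 + 2*53)) = -153/(5*(-3 + 106)) = -153/(5*103) = -153*1/515 = -153/515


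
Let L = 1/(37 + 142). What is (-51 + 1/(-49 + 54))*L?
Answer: -254/895 ≈ -0.28380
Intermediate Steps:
L = 1/179 ≈ 0.0055866
(-51 + 1/(-49 + 54))*L = (-51 + 1/(-49 + 54))*(1/179) = (-51 + 1/5)*(1/179) = -254/5*1/179 = -254/895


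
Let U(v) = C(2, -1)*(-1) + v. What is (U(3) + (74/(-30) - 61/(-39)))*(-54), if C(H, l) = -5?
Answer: -24912/65 ≈ -383.26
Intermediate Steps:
U(v) = 5 + v (U(v) = -5*(-1) + v = 5 + v)
(U(3) + (74/(-30) - 61/(-39)))*(-54) = ((5 + 3) + (74/(-30) - 61/(-39)))*(-54) = (8 + (74*(-1/30) - 61*(-1/39)))*(-54) = (8 + (-37/15 + 61/39))*(-54) = (8 - 176/195)*(-54) = (1384/195)*(-54) = -24912/65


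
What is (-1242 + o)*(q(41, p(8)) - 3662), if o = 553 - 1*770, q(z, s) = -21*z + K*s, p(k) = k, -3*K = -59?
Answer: 19108523/3 ≈ 6.3695e+6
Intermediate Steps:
K = 59/3 (K = -1/3*(-59) = 59/3 ≈ 19.667)
q(z, s) = -21*z + 59*s/3
o = -217 (o = 553 - 770 = -217)
(-1242 + o)*(q(41, p(8)) - 3662) = (-1242 - 217)*((-21*41 + (59/3)*8) - 3662) = -1459*((-861 + 472/3) - 3662) = -1459*(-2111/3 - 3662) = -1459*(-13097/3) = 19108523/3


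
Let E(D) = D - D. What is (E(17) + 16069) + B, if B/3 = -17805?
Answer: -37346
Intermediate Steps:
B = -53415 (B = 3*(-17805) = -53415)
E(D) = 0
(E(17) + 16069) + B = (0 + 16069) - 53415 = 16069 - 53415 = -37346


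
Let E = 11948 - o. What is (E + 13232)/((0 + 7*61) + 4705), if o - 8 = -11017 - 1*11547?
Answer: 11934/1283 ≈ 9.3016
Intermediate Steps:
o = -22556 (o = 8 + (-11017 - 1*11547) = 8 + (-11017 - 11547) = 8 - 22564 = -22556)
E = 34504 (E = 11948 - 1*(-22556) = 11948 + 22556 = 34504)
(E + 13232)/((0 + 7*61) + 4705) = (34504 + 13232)/((0 + 7*61) + 4705) = 47736/((0 + 427) + 4705) = 47736/(427 + 4705) = 47736/5132 = 47736*(1/5132) = 11934/1283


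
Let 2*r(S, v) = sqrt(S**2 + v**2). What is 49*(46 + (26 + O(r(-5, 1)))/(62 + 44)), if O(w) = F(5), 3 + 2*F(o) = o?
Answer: 240247/106 ≈ 2266.5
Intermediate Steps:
F(o) = -3/2 + o/2
r(S, v) = sqrt(S**2 + v**2)/2
O(w) = 1 (O(w) = -3/2 + (1/2)*5 = -3/2 + 5/2 = 1)
49*(46 + (26 + O(r(-5, 1)))/(62 + 44)) = 49*(46 + (26 + 1)/(62 + 44)) = 49*(46 + 27/106) = 49*(4903/106) = 240247/106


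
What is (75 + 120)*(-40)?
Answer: -7800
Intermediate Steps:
(75 + 120)*(-40) = 195*(-40) = -7800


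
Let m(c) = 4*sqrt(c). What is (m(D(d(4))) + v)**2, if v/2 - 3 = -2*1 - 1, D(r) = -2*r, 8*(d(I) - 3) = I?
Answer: -112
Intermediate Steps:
d(I) = 3 + I/8
v = 0 (v = 6 + 2*(-2*1 - 1) = 6 + 2*(-2 - 1) = 6 + 2*(-3) = 6 - 6 = 0)
(m(D(d(4))) + v)**2 = (4*sqrt(-2*(3 + (1/8)*4)) + 0)**2 = (4*sqrt(-2*(3 + 1/2)) + 0)**2 = (4*sqrt(-2*7/2) + 0)**2 = (4*sqrt(-7) + 0)**2 = (4*(I*sqrt(7)) + 0)**2 = (4*I*sqrt(7) + 0)**2 = (4*I*sqrt(7))**2 = -112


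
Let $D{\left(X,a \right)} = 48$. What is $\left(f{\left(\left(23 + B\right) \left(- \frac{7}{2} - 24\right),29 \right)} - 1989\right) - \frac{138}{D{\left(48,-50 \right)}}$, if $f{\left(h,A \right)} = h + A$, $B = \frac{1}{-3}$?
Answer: $- \frac{62069}{24} \approx -2586.2$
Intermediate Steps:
$B = - \frac{1}{3} \approx -0.33333$
$f{\left(h,A \right)} = A + h$
$\left(f{\left(\left(23 + B\right) \left(- \frac{7}{2} - 24\right),29 \right)} - 1989\right) - \frac{138}{D{\left(48,-50 \right)}} = \left(\left(29 + \left(23 - \frac{1}{3}\right) \left(- \frac{7}{2} - 24\right)\right) - 1989\right) - \frac{138}{48} = \left(\left(29 + \frac{68 \left(\left(-7\right) \frac{1}{2} - 24\right)}{3}\right) - 1989\right) - \frac{23}{8} = \left(\left(29 + \frac{68 \left(- \frac{7}{2} - 24\right)}{3}\right) - 1989\right) - \frac{23}{8} = \left(\left(29 + \frac{68}{3} \left(- \frac{55}{2}\right)\right) - 1989\right) - \frac{23}{8} = \left(\left(29 - \frac{1870}{3}\right) - 1989\right) - \frac{23}{8} = \left(- \frac{1783}{3} - 1989\right) - \frac{23}{8} = - \frac{7750}{3} - \frac{23}{8} = - \frac{62069}{24}$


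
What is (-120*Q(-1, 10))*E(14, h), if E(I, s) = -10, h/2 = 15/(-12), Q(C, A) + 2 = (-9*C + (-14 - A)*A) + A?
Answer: -267600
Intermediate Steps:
Q(C, A) = -2 + A - 9*C + A*(-14 - A) (Q(C, A) = -2 + ((-9*C + (-14 - A)*A) + A) = -2 + ((-9*C + A*(-14 - A)) + A) = -2 + (A - 9*C + A*(-14 - A)) = -2 + A - 9*C + A*(-14 - A))
h = -5/2 (h = 2*(15/(-12)) = 2*(15*(-1/12)) = 2*(-5/4) = -5/2 ≈ -2.5000)
(-120*Q(-1, 10))*E(14, h) = -120*(-2 - 1*10² - 13*10 - 9*(-1))*(-10) = -120*(-2 - 1*100 - 130 + 9)*(-10) = -120*(-2 - 100 - 130 + 9)*(-10) = -120*(-223)*(-10) = 26760*(-10) = -267600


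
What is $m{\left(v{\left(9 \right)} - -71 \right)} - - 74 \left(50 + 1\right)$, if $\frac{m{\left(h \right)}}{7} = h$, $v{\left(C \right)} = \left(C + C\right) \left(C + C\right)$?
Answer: $6539$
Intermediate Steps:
$v{\left(C \right)} = 4 C^{2}$ ($v{\left(C \right)} = 2 C 2 C = 4 C^{2}$)
$m{\left(h \right)} = 7 h$
$m{\left(v{\left(9 \right)} - -71 \right)} - - 74 \left(50 + 1\right) = 7 \left(4 \cdot 9^{2} - -71\right) - - 74 \left(50 + 1\right) = 7 \left(4 \cdot 81 + 71\right) - \left(-74\right) 51 = 7 \left(324 + 71\right) - -3774 = 7 \cdot 395 + 3774 = 2765 + 3774 = 6539$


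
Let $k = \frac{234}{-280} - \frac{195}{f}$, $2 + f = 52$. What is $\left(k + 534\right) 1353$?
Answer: $\frac{100253241}{140} \approx 7.161 \cdot 10^{5}$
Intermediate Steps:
$f = 50$ ($f = -2 + 52 = 50$)
$k = - \frac{663}{140}$ ($k = \frac{234}{-280} - \frac{195}{50} = 234 \left(- \frac{1}{280}\right) - \frac{39}{10} = - \frac{117}{140} - \frac{39}{10} = - \frac{663}{140} \approx -4.7357$)
$\left(k + 534\right) 1353 = \left(- \frac{663}{140} + 534\right) 1353 = \frac{74097}{140} \cdot 1353 = \frac{100253241}{140}$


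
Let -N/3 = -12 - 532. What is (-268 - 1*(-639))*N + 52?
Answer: 605524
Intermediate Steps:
N = 1632 (N = -3*(-12 - 532) = -3*(-544) = 1632)
(-268 - 1*(-639))*N + 52 = (-268 - 1*(-639))*1632 + 52 = (-268 + 639)*1632 + 52 = 371*1632 + 52 = 605472 + 52 = 605524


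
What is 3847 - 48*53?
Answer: 1303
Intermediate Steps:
3847 - 48*53 = 3847 - 2544 = 1303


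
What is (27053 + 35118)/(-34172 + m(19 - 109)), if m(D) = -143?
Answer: -62171/34315 ≈ -1.8118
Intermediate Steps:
(27053 + 35118)/(-34172 + m(19 - 109)) = (27053 + 35118)/(-34172 - 143) = 62171/(-34315) = 62171*(-1/34315) = -62171/34315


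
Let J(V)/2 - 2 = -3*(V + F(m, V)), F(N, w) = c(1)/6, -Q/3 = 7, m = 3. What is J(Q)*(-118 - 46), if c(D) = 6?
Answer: -20336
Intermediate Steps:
Q = -21 (Q = -3*7 = -21)
F(N, w) = 1 (F(N, w) = 6/6 = 6*(⅙) = 1)
J(V) = -2 - 6*V (J(V) = 4 + 2*(-3*(V + 1)) = 4 + 2*(-3*(1 + V)) = 4 + 2*(-3 - 3*V) = 4 + (-6 - 6*V) = -2 - 6*V)
J(Q)*(-118 - 46) = (-2 - 6*(-21))*(-118 - 46) = (-2 + 126)*(-164) = 124*(-164) = -20336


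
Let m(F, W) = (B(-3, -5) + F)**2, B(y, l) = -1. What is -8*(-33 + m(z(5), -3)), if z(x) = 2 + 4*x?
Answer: -3264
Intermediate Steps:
m(F, W) = (-1 + F)**2
-8*(-33 + m(z(5), -3)) = -8*(-33 + (-1 + (2 + 4*5))**2) = -8*(-33 + (-1 + (2 + 20))**2) = -8*(-33 + (-1 + 22)**2) = -8*(-33 + 21**2) = -8*(-33 + 441) = -8*408 = -3264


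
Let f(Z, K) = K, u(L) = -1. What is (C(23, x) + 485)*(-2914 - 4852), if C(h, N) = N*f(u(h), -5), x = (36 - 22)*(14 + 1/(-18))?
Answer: 34325720/9 ≈ 3.8140e+6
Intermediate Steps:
x = 1757/9 (x = 14*(14 - 1/18) = 14*(251/18) = 1757/9 ≈ 195.22)
C(h, N) = -5*N (C(h, N) = N*(-5) = -5*N)
(C(23, x) + 485)*(-2914 - 4852) = (-5*1757/9 + 485)*(-2914 - 4852) = (-8785/9 + 485)*(-7766) = -4420/9*(-7766) = 34325720/9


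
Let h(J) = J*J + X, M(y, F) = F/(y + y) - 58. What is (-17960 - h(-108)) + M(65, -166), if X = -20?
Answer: -1928113/65 ≈ -29663.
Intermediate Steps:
M(y, F) = -58 + F/(2*y) (M(y, F) = F/((2*y)) - 58 = (1/(2*y))*F - 58 = F/(2*y) - 58 = -58 + F/(2*y))
h(J) = -20 + J² (h(J) = J*J - 20 = J² - 20 = -20 + J²)
(-17960 - h(-108)) + M(65, -166) = (-17960 - (-20 + (-108)²)) + (-58 + (½)*(-166)/65) = (-17960 - (-20 + 11664)) + (-58 + (½)*(-166)*(1/65)) = (-17960 - 1*11644) + (-58 - 83/65) = (-17960 - 11644) - 3853/65 = -29604 - 3853/65 = -1928113/65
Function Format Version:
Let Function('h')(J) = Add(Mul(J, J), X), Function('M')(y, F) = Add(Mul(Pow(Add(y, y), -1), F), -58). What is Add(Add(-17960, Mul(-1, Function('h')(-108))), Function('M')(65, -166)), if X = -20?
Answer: Rational(-1928113, 65) ≈ -29663.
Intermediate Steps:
Function('M')(y, F) = Add(-58, Mul(Rational(1, 2), F, Pow(y, -1))) (Function('M')(y, F) = Add(Mul(Pow(Mul(2, y), -1), F), -58) = Add(Mul(Mul(Rational(1, 2), Pow(y, -1)), F), -58) = Add(Mul(Rational(1, 2), F, Pow(y, -1)), -58) = Add(-58, Mul(Rational(1, 2), F, Pow(y, -1))))
Function('h')(J) = Add(-20, Pow(J, 2)) (Function('h')(J) = Add(Mul(J, J), -20) = Add(Pow(J, 2), -20) = Add(-20, Pow(J, 2)))
Add(Add(-17960, Mul(-1, Function('h')(-108))), Function('M')(65, -166)) = Add(Add(-17960, Mul(-1, Add(-20, Pow(-108, 2)))), Add(-58, Mul(Rational(1, 2), -166, Pow(65, -1)))) = Add(Add(-17960, Mul(-1, Add(-20, 11664))), Add(-58, Mul(Rational(1, 2), -166, Rational(1, 65)))) = Add(Add(-17960, Mul(-1, 11644)), Add(-58, Rational(-83, 65))) = Add(Add(-17960, -11644), Rational(-3853, 65)) = Add(-29604, Rational(-3853, 65)) = Rational(-1928113, 65)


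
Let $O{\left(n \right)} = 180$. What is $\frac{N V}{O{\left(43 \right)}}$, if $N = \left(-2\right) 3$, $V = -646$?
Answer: $\frac{323}{15} \approx 21.533$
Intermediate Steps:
$N = -6$
$\frac{N V}{O{\left(43 \right)}} = \frac{\left(-6\right) \left(-646\right)}{180} = 3876 \cdot \frac{1}{180} = \frac{323}{15}$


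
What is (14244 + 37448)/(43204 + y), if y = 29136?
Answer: 12923/18085 ≈ 0.71457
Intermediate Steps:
(14244 + 37448)/(43204 + y) = (14244 + 37448)/(43204 + 29136) = 51692/72340 = 51692*(1/72340) = 12923/18085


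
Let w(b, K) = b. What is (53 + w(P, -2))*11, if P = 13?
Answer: 726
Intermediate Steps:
(53 + w(P, -2))*11 = (53 + 13)*11 = 66*11 = 726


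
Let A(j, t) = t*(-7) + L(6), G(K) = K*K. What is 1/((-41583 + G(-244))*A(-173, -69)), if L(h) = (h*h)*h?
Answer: 1/12549147 ≈ 7.9687e-8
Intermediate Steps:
L(h) = h³ (L(h) = h²*h = h³)
G(K) = K²
A(j, t) = 216 - 7*t (A(j, t) = t*(-7) + 6³ = -7*t + 216 = 216 - 7*t)
1/((-41583 + G(-244))*A(-173, -69)) = 1/((-41583 + (-244)²)*(216 - 7*(-69))) = 1/((-41583 + 59536)*(216 + 483)) = 1/(17953*699) = (1/17953)*(1/699) = 1/12549147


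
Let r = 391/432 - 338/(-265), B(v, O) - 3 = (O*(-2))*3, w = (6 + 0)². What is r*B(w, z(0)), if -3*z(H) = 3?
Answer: 249631/12720 ≈ 19.625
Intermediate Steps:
w = 36 (w = 6² = 36)
z(H) = -1 (z(H) = -⅓*3 = -1)
B(v, O) = 3 - 6*O (B(v, O) = 3 + (O*(-2))*3 = 3 - 2*O*3 = 3 - 6*O)
r = 249631/114480 (r = 391*(1/432) - 338*(-1/265) = 391/432 + 338/265 = 249631/114480 ≈ 2.1806)
r*B(w, z(0)) = 249631*(3 - 6*(-1))/114480 = 249631*(3 + 6)/114480 = (249631/114480)*9 = 249631/12720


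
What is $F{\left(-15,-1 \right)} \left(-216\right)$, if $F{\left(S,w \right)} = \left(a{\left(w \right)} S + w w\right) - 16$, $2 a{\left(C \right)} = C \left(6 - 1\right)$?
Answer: $-4860$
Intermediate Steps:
$a{\left(C \right)} = \frac{5 C}{2}$ ($a{\left(C \right)} = \frac{C \left(6 - 1\right)}{2} = \frac{C 5}{2} = \frac{5 C}{2}$)
$F{\left(S,w \right)} = -16 + w^{2} + \frac{5 S w}{2}$ ($F{\left(S,w \right)} = \left(\frac{5 w}{2} S + w w\right) - 16 = \left(\frac{5 S w}{2} + w^{2}\right) - 16 = \left(w^{2} + \frac{5 S w}{2}\right) - 16 = -16 + w^{2} + \frac{5 S w}{2}$)
$F{\left(-15,-1 \right)} \left(-216\right) = \left(-16 + \left(-1\right)^{2} + \frac{5}{2} \left(-15\right) \left(-1\right)\right) \left(-216\right) = \left(-16 + 1 + \frac{75}{2}\right) \left(-216\right) = \frac{45}{2} \left(-216\right) = -4860$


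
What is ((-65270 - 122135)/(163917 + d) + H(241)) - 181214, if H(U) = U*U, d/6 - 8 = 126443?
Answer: -113605525264/922623 ≈ -1.2313e+5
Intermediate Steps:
d = 758706 (d = 48 + 6*126443 = 48 + 758658 = 758706)
H(U) = U²
((-65270 - 122135)/(163917 + d) + H(241)) - 181214 = ((-65270 - 122135)/(163917 + 758706) + 241²) - 181214 = (-187405/922623 + 58081) - 181214 = 53586679058/922623 - 181214 = -113605525264/922623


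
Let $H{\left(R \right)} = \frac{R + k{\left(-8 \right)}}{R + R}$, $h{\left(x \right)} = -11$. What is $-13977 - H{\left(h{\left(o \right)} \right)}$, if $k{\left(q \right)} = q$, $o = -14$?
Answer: $- \frac{307513}{22} \approx -13978.0$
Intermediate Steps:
$H{\left(R \right)} = \frac{-8 + R}{2 R}$ ($H{\left(R \right)} = \frac{R - 8}{R + R} = \frac{-8 + R}{2 R}$)
$-13977 - H{\left(h{\left(o \right)} \right)} = -13977 - \frac{-8 - 11}{2 \left(-11\right)} = -13977 - \frac{1}{2} \left(- \frac{1}{11}\right) \left(-19\right) = -13977 - \frac{19}{22} = - \frac{307513}{22}$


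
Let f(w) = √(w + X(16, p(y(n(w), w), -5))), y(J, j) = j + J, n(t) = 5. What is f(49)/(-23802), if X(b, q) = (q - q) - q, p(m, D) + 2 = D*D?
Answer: -√26/23802 ≈ -0.00021423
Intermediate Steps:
y(J, j) = J + j
p(m, D) = -2 + D² (p(m, D) = -2 + D*D = -2 + D²)
X(b, q) = -q (X(b, q) = 0 - q = -q)
f(w) = √(-23 + w) (f(w) = √(w - (-2 + (-5)²)) = √(w - (-2 + 25)) = √(w - 1*23) = √(w - 23) = √(-23 + w))
f(49)/(-23802) = √(-23 + 49)/(-23802) = √26*(-1/23802) = -√26/23802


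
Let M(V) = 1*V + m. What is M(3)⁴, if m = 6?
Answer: 6561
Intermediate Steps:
M(V) = 6 + V (M(V) = 1*V + 6 = V + 6 = 6 + V)
M(3)⁴ = (6 + 3)⁴ = 9⁴ = 6561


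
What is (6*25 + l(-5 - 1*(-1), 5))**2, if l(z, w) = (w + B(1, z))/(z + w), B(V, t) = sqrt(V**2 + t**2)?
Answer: (155 + sqrt(17))**2 ≈ 25320.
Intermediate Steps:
l(z, w) = (w + sqrt(1 + z**2))/(w + z) (l(z, w) = (w + sqrt(1**2 + z**2))/(z + w) = (w + sqrt(1 + z**2))/(w + z))
(6*25 + l(-5 - 1*(-1), 5))**2 = (6*25 + (5 + sqrt(1 + (-5 - 1*(-1))**2))/(5 + (-5 - 1*(-1))))**2 = (150 + (5 + sqrt(1 + (-5 + 1)**2))/(5 + (-5 + 1)))**2 = (150 + (5 + sqrt(1 + (-4)**2))/(5 - 4))**2 = (150 + (5 + sqrt(1 + 16))/1)**2 = (150 + 1*(5 + sqrt(17)))**2 = (150 + (5 + sqrt(17)))**2 = (155 + sqrt(17))**2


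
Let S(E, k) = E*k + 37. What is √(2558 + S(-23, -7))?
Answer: 2*√689 ≈ 52.498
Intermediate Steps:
S(E, k) = 37 + E*k
√(2558 + S(-23, -7)) = √(2558 + (37 - 23*(-7))) = √(2558 + (37 + 161)) = √(2558 + 198) = √2756 = 2*√689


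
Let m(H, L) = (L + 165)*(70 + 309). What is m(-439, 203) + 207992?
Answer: 347464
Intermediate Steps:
m(H, L) = 62535 + 379*L (m(H, L) = (165 + L)*379 = 62535 + 379*L)
m(-439, 203) + 207992 = (62535 + 379*203) + 207992 = (62535 + 76937) + 207992 = 139472 + 207992 = 347464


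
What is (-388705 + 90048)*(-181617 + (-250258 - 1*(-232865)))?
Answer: 59435729570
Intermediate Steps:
(-388705 + 90048)*(-181617 + (-250258 - 1*(-232865))) = -298657*(-181617 + (-250258 + 232865)) = -298657*(-181617 - 17393) = -298657*(-199010) = 59435729570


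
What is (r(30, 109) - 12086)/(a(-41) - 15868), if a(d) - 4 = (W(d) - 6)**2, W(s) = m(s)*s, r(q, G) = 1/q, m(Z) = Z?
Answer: -362579/83692830 ≈ -0.0043323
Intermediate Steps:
W(s) = s**2 (W(s) = s*s = s**2)
a(d) = 4 + (-6 + d**2)**2 (a(d) = 4 + (d**2 - 6)**2 = 4 + (-6 + d**2)**2)
(r(30, 109) - 12086)/(a(-41) - 15868) = (1/30 - 12086)/((4 + (-6 + (-41)**2)**2) - 15868) = (1/30 - 12086)/((4 + (-6 + 1681)**2) - 15868) = -362579/(30*((4 + 1675**2) - 15868)) = -362579/(30*((4 + 2805625) - 15868)) = -362579/(30*(2805629 - 15868)) = -362579/30/2789761 = -362579/30*1/2789761 = -362579/83692830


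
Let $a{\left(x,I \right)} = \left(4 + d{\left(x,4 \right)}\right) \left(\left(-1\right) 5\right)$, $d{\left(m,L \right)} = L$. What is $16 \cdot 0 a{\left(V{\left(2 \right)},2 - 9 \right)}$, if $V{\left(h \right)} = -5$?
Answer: $0$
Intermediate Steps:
$a{\left(x,I \right)} = -40$ ($a{\left(x,I \right)} = \left(4 + 4\right) \left(\left(-1\right) 5\right) = 8 \left(-5\right) = -40$)
$16 \cdot 0 a{\left(V{\left(2 \right)},2 - 9 \right)} = 16 \cdot 0 \left(-40\right) = 0 \left(-40\right) = 0$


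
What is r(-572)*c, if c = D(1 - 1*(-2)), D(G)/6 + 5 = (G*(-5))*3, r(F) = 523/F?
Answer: 39225/143 ≈ 274.30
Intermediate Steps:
D(G) = -30 - 90*G (D(G) = -30 + 6*((G*(-5))*3) = -30 + 6*(-5*G*3) = -30 + 6*(-15*G) = -30 - 90*G)
c = -300 (c = -30 - 90*(1 - 1*(-2)) = -30 - 90*(1 + 2) = -30 - 90*3 = -30 - 270 = -300)
r(-572)*c = (523/(-572))*(-300) = (523*(-1/572))*(-300) = -523/572*(-300) = 39225/143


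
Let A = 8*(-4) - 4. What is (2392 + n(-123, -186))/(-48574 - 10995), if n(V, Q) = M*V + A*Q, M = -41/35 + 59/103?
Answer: -33027674/214746245 ≈ -0.15380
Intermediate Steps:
M = -2158/3605 (M = -41*1/35 + 59*(1/103) = -41/35 + 59/103 = -2158/3605 ≈ -0.59861)
A = -36 (A = -32 - 4 = -36)
n(V, Q) = -36*Q - 2158*V/3605 (n(V, Q) = -2158*V/3605 - 36*Q = -36*Q - 2158*V/3605)
(2392 + n(-123, -186))/(-48574 - 10995) = (2392 + (-36*(-186) - 2158/3605*(-123)))/(-48574 - 10995) = (2392 + (6696 + 265434/3605))/(-59569) = (2392 + 24404514/3605)*(-1/59569) = (33027674/3605)*(-1/59569) = -33027674/214746245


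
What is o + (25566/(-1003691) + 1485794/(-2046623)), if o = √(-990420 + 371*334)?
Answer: -1543602029272/2054177085493 + I*√866506 ≈ -0.75145 + 930.86*I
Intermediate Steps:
o = I*√866506 (o = √(-990420 + 123914) = √(-866506) = I*√866506 ≈ 930.86*I)
o + (25566/(-1003691) + 1485794/(-2046623)) = I*√866506 + (25566/(-1003691) + 1485794/(-2046623)) = I*√866506 + (25566*(-1/1003691) + 1485794*(-1/2046623)) = I*√866506 + (-25566/1003691 - 1485794/2046623) = I*√866506 - 1543602029272/2054177085493 = -1543602029272/2054177085493 + I*√866506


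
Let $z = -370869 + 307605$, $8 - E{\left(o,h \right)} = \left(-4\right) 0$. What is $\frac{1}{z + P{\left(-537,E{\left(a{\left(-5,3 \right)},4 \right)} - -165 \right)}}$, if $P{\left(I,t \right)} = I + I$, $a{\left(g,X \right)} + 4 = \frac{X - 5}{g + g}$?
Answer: $- \frac{1}{64338} \approx -1.5543 \cdot 10^{-5}$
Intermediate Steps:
$a{\left(g,X \right)} = -4 + \frac{-5 + X}{2 g}$ ($a{\left(g,X \right)} = -4 + \frac{X - 5}{g + g} = -4 + \frac{-5 + X}{2 g}$)
$E{\left(o,h \right)} = 8$ ($E{\left(o,h \right)} = 8 - \left(-4\right) 0 = 8 - 0 = 8 + 0 = 8$)
$P{\left(I,t \right)} = 2 I$
$z = -63264$
$\frac{1}{z + P{\left(-537,E{\left(a{\left(-5,3 \right)},4 \right)} - -165 \right)}} = \frac{1}{-63264 + 2 \left(-537\right)} = \frac{1}{-63264 - 1074} = \frac{1}{-64338} = - \frac{1}{64338}$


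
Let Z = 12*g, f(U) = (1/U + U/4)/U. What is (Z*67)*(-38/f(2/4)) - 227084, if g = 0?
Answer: -227084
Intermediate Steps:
f(U) = (1/U + U/4)/U (f(U) = (1/U + U*(1/4))/U = (1/U + U/4)/U)
Z = 0 (Z = 12*0 = 0)
(Z*67)*(-38/f(2/4)) - 227084 = (0*67)*(-38/(1/4 + (2/4)**(-2))) - 227084 = 0*(-38/(1/4 + (2*(1/4))**(-2))) - 227084 = 0*(-38/(1/4 + (1/2)**(-2))) - 227084 = 0*(-38/(1/4 + 4)) - 227084 = 0*(-38/17/4) - 227084 = 0*(-38*4/17) - 227084 = 0*(-152/17) - 227084 = 0 - 227084 = -227084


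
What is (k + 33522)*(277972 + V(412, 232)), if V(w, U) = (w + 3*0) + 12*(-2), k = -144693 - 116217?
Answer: -63295723680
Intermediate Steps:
k = -260910
V(w, U) = -24 + w (V(w, U) = (w + 0) - 24 = w - 24 = -24 + w)
(k + 33522)*(277972 + V(412, 232)) = (-260910 + 33522)*(277972 + (-24 + 412)) = -227388*(277972 + 388) = -227388*278360 = -63295723680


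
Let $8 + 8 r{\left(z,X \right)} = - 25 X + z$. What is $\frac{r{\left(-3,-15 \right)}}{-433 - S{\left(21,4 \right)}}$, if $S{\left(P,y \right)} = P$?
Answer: $- \frac{91}{908} \approx -0.10022$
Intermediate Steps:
$r{\left(z,X \right)} = -1 - \frac{25 X}{8} + \frac{z}{8}$ ($r{\left(z,X \right)} = -1 + \frac{- 25 X + z}{8} = -1 + \frac{z - 25 X}{8} = -1 - \left(- \frac{z}{8} + \frac{25 X}{8}\right) = -1 - \frac{25 X}{8} + \frac{z}{8}$)
$\frac{r{\left(-3,-15 \right)}}{-433 - S{\left(21,4 \right)}} = \frac{-1 - - \frac{375}{8} + \frac{1}{8} \left(-3\right)}{-433 - 21} = \frac{-1 + \frac{375}{8} - \frac{3}{8}}{-433 - 21} = \frac{91}{2 \left(-454\right)} = \frac{91}{2} \left(- \frac{1}{454}\right) = - \frac{91}{908}$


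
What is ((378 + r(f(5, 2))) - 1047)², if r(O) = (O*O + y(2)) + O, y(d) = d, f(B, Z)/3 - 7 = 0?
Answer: 42025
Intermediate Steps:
f(B, Z) = 21 (f(B, Z) = 21 + 3*0 = 21 + 0 = 21)
r(O) = 2 + O + O² (r(O) = (O*O + 2) + O = (O² + 2) + O = (2 + O²) + O = 2 + O + O²)
((378 + r(f(5, 2))) - 1047)² = ((378 + (2 + 21 + 21²)) - 1047)² = ((378 + (2 + 21 + 441)) - 1047)² = ((378 + 464) - 1047)² = (842 - 1047)² = (-205)² = 42025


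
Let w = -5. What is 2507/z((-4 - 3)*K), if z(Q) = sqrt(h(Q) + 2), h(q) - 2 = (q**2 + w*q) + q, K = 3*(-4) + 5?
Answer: 2507/47 ≈ 53.340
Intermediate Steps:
K = -7 (K = -12 + 5 = -7)
h(q) = 2 + q**2 - 4*q (h(q) = 2 + ((q**2 - 5*q) + q) = 2 + (q**2 - 4*q) = 2 + q**2 - 4*q)
z(Q) = sqrt(4 + Q**2 - 4*Q) (z(Q) = sqrt((2 + Q**2 - 4*Q) + 2) = sqrt(4 + Q**2 - 4*Q))
2507/z((-4 - 3)*K) = 2507/(sqrt(4 + ((-4 - 3)*(-7))**2 - 4*(-4 - 3)*(-7))) = 2507/(sqrt(4 + (-7*(-7))**2 - (-28)*(-7))) = 2507/(sqrt(4 + 49**2 - 4*49)) = 2507/(sqrt(4 + 2401 - 196)) = 2507/(sqrt(2209)) = 2507/47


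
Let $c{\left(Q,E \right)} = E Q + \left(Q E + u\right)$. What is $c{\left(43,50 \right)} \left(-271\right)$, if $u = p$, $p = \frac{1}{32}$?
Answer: $- \frac{37289871}{32} \approx -1.1653 \cdot 10^{6}$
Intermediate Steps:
$p = \frac{1}{32} \approx 0.03125$
$u = \frac{1}{32} \approx 0.03125$
$c{\left(Q,E \right)} = \frac{1}{32} + 2 E Q$ ($c{\left(Q,E \right)} = E Q + \left(Q E + \frac{1}{32}\right) = E Q + \left(E Q + \frac{1}{32}\right) = E Q + \left(\frac{1}{32} + E Q\right) = \frac{1}{32} + 2 E Q$)
$c{\left(43,50 \right)} \left(-271\right) = \left(\frac{1}{32} + 2 \cdot 50 \cdot 43\right) \left(-271\right) = \left(\frac{1}{32} + 4300\right) \left(-271\right) = \frac{137601}{32} \left(-271\right) = - \frac{37289871}{32}$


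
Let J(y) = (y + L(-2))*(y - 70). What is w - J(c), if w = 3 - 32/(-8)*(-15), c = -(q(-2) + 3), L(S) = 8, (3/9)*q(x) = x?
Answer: 680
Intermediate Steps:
q(x) = 3*x
c = 3 (c = -(3*(-2) + 3) = -(-6 + 3) = -1*(-3) = 3)
J(y) = (-70 + y)*(8 + y) (J(y) = (y + 8)*(y - 70) = (8 + y)*(-70 + y) = (-70 + y)*(8 + y))
w = -57 (w = 3 - 32*(-1/8)*(-15) = 3 + 4*(-15) = 3 - 60 = -57)
w - J(c) = -57 - (-560 + 3**2 - 62*3) = -57 - (-560 + 9 - 186) = -57 - 1*(-737) = -57 + 737 = 680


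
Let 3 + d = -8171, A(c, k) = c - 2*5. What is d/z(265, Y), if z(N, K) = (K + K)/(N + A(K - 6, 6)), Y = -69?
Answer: 245220/23 ≈ 10662.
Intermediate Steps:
A(c, k) = -10 + c (A(c, k) = c - 10 = -10 + c)
d = -8174 (d = -3 - 8171 = -8174)
z(N, K) = 2*K/(-16 + K + N) (z(N, K) = (K + K)/(N + (-10 + (K - 6))) = (2*K)/(N + (-10 + (-6 + K))) = (2*K)/(N + (-16 + K)) = (2*K)/(-16 + K + N) = 2*K/(-16 + K + N))
d/z(265, Y) = -8174/(2*(-69)/(-16 - 69 + 265)) = -8174/(2*(-69)/180) = -8174/(2*(-69)*(1/180)) = -8174/(-23/30) = -8174*(-30/23) = 245220/23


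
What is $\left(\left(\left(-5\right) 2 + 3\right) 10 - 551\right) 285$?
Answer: $-176985$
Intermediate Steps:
$\left(\left(\left(-5\right) 2 + 3\right) 10 - 551\right) 285 = \left(\left(-10 + 3\right) 10 - 551\right) 285 = \left(\left(-7\right) 10 - 551\right) 285 = \left(-70 - 551\right) 285 = \left(-621\right) 285 = -176985$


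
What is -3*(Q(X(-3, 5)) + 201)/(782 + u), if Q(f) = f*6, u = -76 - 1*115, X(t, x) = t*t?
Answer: -255/197 ≈ -1.2944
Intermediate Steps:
X(t, x) = t²
u = -191 (u = -76 - 115 = -191)
Q(f) = 6*f
-3*(Q(X(-3, 5)) + 201)/(782 + u) = -3*(6*(-3)² + 201)/(782 - 191) = -3*(6*9 + 201)/591 = -3*(54 + 201)/591 = -765/591 = -3*85/197 = -255/197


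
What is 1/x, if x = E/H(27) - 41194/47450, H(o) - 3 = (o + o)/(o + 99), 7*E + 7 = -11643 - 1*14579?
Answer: -189800/207592451 ≈ -0.00091429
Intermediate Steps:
E = -3747 (E = -1 + (-11643 - 1*14579)/7 = -1 + (-11643 - 14579)/7 = -1 + (⅐)*(-26222) = -1 - 3746 = -3747)
H(o) = 3 + 2*o/(99 + o) (H(o) = 3 + (o + o)/(o + 99) = 3 + (2*o)/(99 + o) = 3 + 2*o/(99 + o))
x = -207592451/189800 (x = -3747*(99 + 27)/(297 + 5*27) - 41194/47450 = -3747*126/(297 + 135) - 41194*1/47450 = -3747/((1/126)*432) - 20597/23725 = -3747/24/7 - 20597/23725 = -3747*7/24 - 20597/23725 = -8743/8 - 20597/23725 = -207592451/189800 ≈ -1093.7)
1/x = 1/(-207592451/189800) = -189800/207592451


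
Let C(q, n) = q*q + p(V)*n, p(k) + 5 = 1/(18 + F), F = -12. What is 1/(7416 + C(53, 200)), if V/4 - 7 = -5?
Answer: 3/27775 ≈ 0.00010801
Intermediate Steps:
V = 8 (V = 28 + 4*(-5) = 28 - 20 = 8)
p(k) = -29/6 (p(k) = -5 + 1/(18 - 12) = -5 + 1/6 = -5 + ⅙ = -29/6)
C(q, n) = q² - 29*n/6 (C(q, n) = q*q - 29*n/6 = q² - 29*n/6)
1/(7416 + C(53, 200)) = 1/(7416 + (53² - 29/6*200)) = 1/(7416 + (2809 - 2900/3)) = 1/(7416 + 5527/3) = 1/(27775/3) = 3/27775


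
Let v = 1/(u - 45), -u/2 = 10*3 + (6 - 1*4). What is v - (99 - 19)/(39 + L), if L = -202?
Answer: 8557/17767 ≈ 0.48162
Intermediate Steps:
u = -64 (u = -2*(10*3 + (6 - 1*4)) = -2*(30 + (6 - 4)) = -2*(30 + 2) = -2*32 = -64)
v = -1/109 (v = 1/(-64 - 45) = 1/(-109) = -1/109 ≈ -0.0091743)
v - (99 - 19)/(39 + L) = -1/109 - (99 - 19)/(39 - 202) = -1/109 - 80/(-163) = -1/109 - 80*(-1)/163 = -1/109 - 1*(-80/163) = -1/109 + 80/163 = 8557/17767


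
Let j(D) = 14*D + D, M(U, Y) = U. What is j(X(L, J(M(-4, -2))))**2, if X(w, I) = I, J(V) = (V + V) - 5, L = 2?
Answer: 38025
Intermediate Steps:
J(V) = -5 + 2*V (J(V) = 2*V - 5 = -5 + 2*V)
j(D) = 15*D
j(X(L, J(M(-4, -2))))**2 = (15*(-5 + 2*(-4)))**2 = (15*(-5 - 8))**2 = (15*(-13))**2 = (-195)**2 = 38025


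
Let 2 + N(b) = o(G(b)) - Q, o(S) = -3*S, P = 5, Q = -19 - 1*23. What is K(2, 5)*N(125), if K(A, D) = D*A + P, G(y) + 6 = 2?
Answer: 780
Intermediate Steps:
G(y) = -4 (G(y) = -6 + 2 = -4)
Q = -42 (Q = -19 - 23 = -42)
K(A, D) = 5 + A*D (K(A, D) = D*A + 5 = A*D + 5 = 5 + A*D)
N(b) = 52 (N(b) = -2 + (-3*(-4) - 1*(-42)) = -2 + (12 + 42) = -2 + 54 = 52)
K(2, 5)*N(125) = (5 + 2*5)*52 = (5 + 10)*52 = 15*52 = 780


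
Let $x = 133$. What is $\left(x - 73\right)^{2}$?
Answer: $3600$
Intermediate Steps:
$\left(x - 73\right)^{2} = \left(133 - 73\right)^{2} = 60^{2} = 3600$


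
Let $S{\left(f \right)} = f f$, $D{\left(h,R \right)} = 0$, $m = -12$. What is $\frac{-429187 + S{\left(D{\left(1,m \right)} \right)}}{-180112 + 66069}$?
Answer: $\frac{429187}{114043} \approx 3.7634$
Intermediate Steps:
$S{\left(f \right)} = f^{2}$
$\frac{-429187 + S{\left(D{\left(1,m \right)} \right)}}{-180112 + 66069} = \frac{-429187 + 0^{2}}{-180112 + 66069} = \frac{-429187 + 0}{-114043} = \left(-429187\right) \left(- \frac{1}{114043}\right) = \frac{429187}{114043}$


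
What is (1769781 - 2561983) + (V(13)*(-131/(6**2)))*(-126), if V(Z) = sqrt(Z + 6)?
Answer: -792202 + 917*sqrt(19)/2 ≈ -7.9020e+5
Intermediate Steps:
V(Z) = sqrt(6 + Z)
(1769781 - 2561983) + (V(13)*(-131/(6**2)))*(-126) = (1769781 - 2561983) + (sqrt(6 + 13)*(-131/(6**2)))*(-126) = -792202 + (sqrt(19)*(-131/36))*(-126) = -792202 - 131*sqrt(19)/36*(-126) = -792202 + 917*sqrt(19)/2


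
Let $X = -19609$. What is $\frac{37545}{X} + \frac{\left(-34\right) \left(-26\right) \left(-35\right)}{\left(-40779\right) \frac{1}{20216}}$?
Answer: $\frac{12263565883805}{799635411} \approx 15336.0$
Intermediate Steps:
$\frac{37545}{X} + \frac{\left(-34\right) \left(-26\right) \left(-35\right)}{\left(-40779\right) \frac{1}{20216}} = \frac{37545}{-19609} + \frac{\left(-34\right) \left(-26\right) \left(-35\right)}{\left(-40779\right) \frac{1}{20216}} = 37545 \left(- \frac{1}{19609}\right) + \frac{884 \left(-35\right)}{\left(-40779\right) \frac{1}{20216}} = - \frac{37545}{19609} - \frac{30940}{- \frac{40779}{20216}} = - \frac{37545}{19609} - - \frac{625483040}{40779} = - \frac{37545}{19609} + \frac{625483040}{40779} = \frac{12263565883805}{799635411}$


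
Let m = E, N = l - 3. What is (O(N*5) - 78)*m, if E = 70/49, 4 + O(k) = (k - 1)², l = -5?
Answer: 15990/7 ≈ 2284.3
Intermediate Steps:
N = -8 (N = -5 - 3 = -8)
O(k) = -4 + (-1 + k)² (O(k) = -4 + (k - 1)² = -4 + (-1 + k)²)
E = 10/7 (E = 70*(1/49) = 10/7 ≈ 1.4286)
m = 10/7 ≈ 1.4286
(O(N*5) - 78)*m = ((-4 + (-1 - 8*5)²) - 78)*(10/7) = ((-4 + (-1 - 40)²) - 78)*(10/7) = ((-4 + (-41)²) - 78)*(10/7) = ((-4 + 1681) - 78)*(10/7) = (1677 - 78)*(10/7) = 1599*(10/7) = 15990/7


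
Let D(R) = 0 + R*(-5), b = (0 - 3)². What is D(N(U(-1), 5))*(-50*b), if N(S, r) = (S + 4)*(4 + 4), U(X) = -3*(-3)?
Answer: 234000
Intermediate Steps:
U(X) = 9
N(S, r) = 32 + 8*S (N(S, r) = (4 + S)*8 = 32 + 8*S)
b = 9 (b = (-3)² = 9)
D(R) = -5*R (D(R) = 0 - 5*R = -5*R)
D(N(U(-1), 5))*(-50*b) = (-5*(32 + 8*9))*(-50*9) = -5*(32 + 72)*(-450) = -5*104*(-450) = -520*(-450) = 234000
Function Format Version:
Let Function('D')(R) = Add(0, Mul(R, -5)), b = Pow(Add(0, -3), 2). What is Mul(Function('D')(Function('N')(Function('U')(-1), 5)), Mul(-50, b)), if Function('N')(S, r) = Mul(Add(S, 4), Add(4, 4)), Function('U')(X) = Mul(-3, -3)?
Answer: 234000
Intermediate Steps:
Function('U')(X) = 9
Function('N')(S, r) = Add(32, Mul(8, S)) (Function('N')(S, r) = Mul(Add(4, S), 8) = Add(32, Mul(8, S)))
b = 9 (b = Pow(-3, 2) = 9)
Function('D')(R) = Mul(-5, R) (Function('D')(R) = Add(0, Mul(-5, R)) = Mul(-5, R))
Mul(Function('D')(Function('N')(Function('U')(-1), 5)), Mul(-50, b)) = Mul(Mul(-5, Add(32, Mul(8, 9))), Mul(-50, 9)) = Mul(Mul(-5, Add(32, 72)), -450) = Mul(Mul(-5, 104), -450) = Mul(-520, -450) = 234000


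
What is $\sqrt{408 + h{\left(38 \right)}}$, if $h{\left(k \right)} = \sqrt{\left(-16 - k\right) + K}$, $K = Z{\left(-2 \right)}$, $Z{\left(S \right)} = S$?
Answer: $\sqrt{408 + 2 i \sqrt{14}} \approx 20.2 + 0.1852 i$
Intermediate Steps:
$K = -2$
$h{\left(k \right)} = \sqrt{-18 - k}$ ($h{\left(k \right)} = \sqrt{\left(-16 - k\right) - 2} = \sqrt{-18 - k}$)
$\sqrt{408 + h{\left(38 \right)}} = \sqrt{408 + \sqrt{-18 - 38}} = \sqrt{408 + \sqrt{-56}} = \sqrt{408 + 2 i \sqrt{14}}$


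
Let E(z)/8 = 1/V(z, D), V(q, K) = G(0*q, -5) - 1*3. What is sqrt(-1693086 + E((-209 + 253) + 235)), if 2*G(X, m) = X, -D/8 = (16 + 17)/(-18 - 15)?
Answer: I*sqrt(15237798)/3 ≈ 1301.2*I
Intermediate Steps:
D = 8 (D = -8*(16 + 17)/(-18 - 15) = -264/(-33) = -264*(-1)/33 = -8*(-1) = 8)
G(X, m) = X/2
V(q, K) = -3 (V(q, K) = (0*q)/2 - 1*3 = (1/2)*0 - 3 = 0 - 3 = -3)
E(z) = -8/3 (E(z) = 8/(-3) = 8*(-1/3) = -8/3)
sqrt(-1693086 + E((-209 + 253) + 235)) = sqrt(-1693086 - 8/3) = sqrt(-5079266/3) = I*sqrt(15237798)/3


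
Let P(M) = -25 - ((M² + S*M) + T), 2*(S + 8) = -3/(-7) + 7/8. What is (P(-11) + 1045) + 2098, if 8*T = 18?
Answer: 326359/112 ≈ 2913.9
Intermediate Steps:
T = 9/4 (T = (⅛)*18 = 9/4 ≈ 2.2500)
S = -823/112 (S = -8 + (-3/(-7) + 7/8)/2 = -8 + (-3*(-⅐) + 7*(⅛))/2 = -8 + (3/7 + 7/8)/2 = -8 + (½)*(73/56) = -8 + 73/112 = -823/112 ≈ -7.3482)
P(M) = -109/4 - M² + 823*M/112 (P(M) = -25 - ((M² - 823*M/112) + 9/4) = -25 - (9/4 + M² - 823*M/112) = -25 + (-9/4 - M² + 823*M/112) = -109/4 - M² + 823*M/112)
(P(-11) + 1045) + 2098 = ((-109/4 - 1*(-11)² + (823/112)*(-11)) + 1045) + 2098 = ((-109/4 - 1*121 - 9053/112) + 1045) + 2098 = ((-109/4 - 121 - 9053/112) + 1045) + 2098 = (-25657/112 + 1045) + 2098 = 91383/112 + 2098 = 326359/112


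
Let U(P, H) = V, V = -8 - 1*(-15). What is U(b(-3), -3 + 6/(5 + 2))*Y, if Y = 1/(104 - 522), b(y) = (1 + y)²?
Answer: -7/418 ≈ -0.016746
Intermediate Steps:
V = 7 (V = -8 + 15 = 7)
U(P, H) = 7
Y = -1/418 (Y = 1/(-418) = -1/418 ≈ -0.0023923)
U(b(-3), -3 + 6/(5 + 2))*Y = 7*(-1/418) = -7/418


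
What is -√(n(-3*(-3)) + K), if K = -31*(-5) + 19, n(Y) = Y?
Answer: -√183 ≈ -13.528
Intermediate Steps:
K = 174 (K = 155 + 19 = 174)
-√(n(-3*(-3)) + K) = -√(-3*(-3) + 174) = -√(9 + 174) = -√183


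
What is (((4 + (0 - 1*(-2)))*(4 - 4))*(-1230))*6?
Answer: 0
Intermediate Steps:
(((4 + (0 - 1*(-2)))*(4 - 4))*(-1230))*6 = (((4 + (0 + 2))*0)*(-1230))*6 = (((4 + 2)*0)*(-1230))*6 = ((6*0)*(-1230))*6 = (0*(-1230))*6 = 0*6 = 0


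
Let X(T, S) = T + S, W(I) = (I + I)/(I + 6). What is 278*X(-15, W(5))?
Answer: -43090/11 ≈ -3917.3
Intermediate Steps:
W(I) = 2*I/(6 + I) (W(I) = (2*I)/(6 + I) = 2*I/(6 + I))
X(T, S) = S + T
278*X(-15, W(5)) = 278*(2*5/(6 + 5) - 15) = 278*(2*5/11 - 15) = 278*(2*5*(1/11) - 15) = 278*(10/11 - 15) = 278*(-155/11) = -43090/11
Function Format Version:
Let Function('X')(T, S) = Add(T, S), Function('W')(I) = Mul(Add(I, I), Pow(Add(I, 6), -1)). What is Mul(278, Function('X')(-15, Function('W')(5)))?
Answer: Rational(-43090, 11) ≈ -3917.3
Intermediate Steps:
Function('W')(I) = Mul(2, I, Pow(Add(6, I), -1)) (Function('W')(I) = Mul(Mul(2, I), Pow(Add(6, I), -1)) = Mul(2, I, Pow(Add(6, I), -1)))
Function('X')(T, S) = Add(S, T)
Mul(278, Function('X')(-15, Function('W')(5))) = Mul(278, Add(Mul(2, 5, Pow(Add(6, 5), -1)), -15)) = Mul(278, Add(Mul(2, 5, Pow(11, -1)), -15)) = Mul(278, Add(Mul(2, 5, Rational(1, 11)), -15)) = Mul(278, Add(Rational(10, 11), -15)) = Mul(278, Rational(-155, 11)) = Rational(-43090, 11)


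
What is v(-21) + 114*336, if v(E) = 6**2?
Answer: 38340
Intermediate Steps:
v(E) = 36
v(-21) + 114*336 = 36 + 114*336 = 36 + 38304 = 38340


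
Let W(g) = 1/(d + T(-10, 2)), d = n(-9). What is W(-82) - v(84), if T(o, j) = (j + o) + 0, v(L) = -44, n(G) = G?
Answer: 747/17 ≈ 43.941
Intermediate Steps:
d = -9
T(o, j) = j + o
W(g) = -1/17 (W(g) = 1/(-9 + (2 - 10)) = 1/(-9 - 8) = 1/(-17) = -1/17)
W(-82) - v(84) = -1/17 - 1*(-44) = -1/17 + 44 = 747/17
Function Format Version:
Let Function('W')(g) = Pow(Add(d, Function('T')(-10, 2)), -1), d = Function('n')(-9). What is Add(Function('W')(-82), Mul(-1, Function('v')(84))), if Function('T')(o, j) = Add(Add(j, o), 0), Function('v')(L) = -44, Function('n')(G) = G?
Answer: Rational(747, 17) ≈ 43.941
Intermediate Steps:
d = -9
Function('T')(o, j) = Add(j, o)
Function('W')(g) = Rational(-1, 17) (Function('W')(g) = Pow(Add(-9, Add(2, -10)), -1) = Pow(Add(-9, -8), -1) = Pow(-17, -1) = Rational(-1, 17))
Add(Function('W')(-82), Mul(-1, Function('v')(84))) = Add(Rational(-1, 17), Mul(-1, -44)) = Add(Rational(-1, 17), 44) = Rational(747, 17)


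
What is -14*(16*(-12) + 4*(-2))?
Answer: 2800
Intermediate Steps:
-14*(16*(-12) + 4*(-2)) = -14*(-192 - 8) = -14*(-200) = 2800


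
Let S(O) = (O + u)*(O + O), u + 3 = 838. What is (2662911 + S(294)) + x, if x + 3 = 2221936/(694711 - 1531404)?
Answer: 2783474582744/836693 ≈ 3.3268e+6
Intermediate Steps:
u = 835 (u = -3 + 838 = 835)
x = -4732015/836693 (x = -3 + 2221936/(694711 - 1531404) = -3 + 2221936/(-836693) = -3 + 2221936*(-1/836693) = -3 - 2221936/836693 = -4732015/836693 ≈ -5.6556)
S(O) = 2*O*(835 + O) (S(O) = (O + 835)*(O + O) = (835 + O)*(2*O) = 2*O*(835 + O))
(2662911 + S(294)) + x = (2662911 + 2*294*(835 + 294)) - 4732015/836693 = (2662911 + 2*294*1129) - 4732015/836693 = (2662911 + 663852) - 4732015/836693 = 3326763 - 4732015/836693 = 2783474582744/836693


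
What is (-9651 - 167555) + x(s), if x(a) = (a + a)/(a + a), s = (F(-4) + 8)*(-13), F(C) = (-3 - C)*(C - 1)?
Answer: -177205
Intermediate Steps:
F(C) = (-1 + C)*(-3 - C) (F(C) = (-3 - C)*(-1 + C) = (-1 + C)*(-3 - C))
s = -39 (s = ((3 - 1*(-4)² - 2*(-4)) + 8)*(-13) = ((3 - 1*16 + 8) + 8)*(-13) = ((3 - 16 + 8) + 8)*(-13) = (-5 + 8)*(-13) = 3*(-13) = -39)
x(a) = 1 (x(a) = (2*a)/((2*a)) = (2*a)*(1/(2*a)) = 1)
(-9651 - 167555) + x(s) = (-9651 - 167555) + 1 = -177206 + 1 = -177205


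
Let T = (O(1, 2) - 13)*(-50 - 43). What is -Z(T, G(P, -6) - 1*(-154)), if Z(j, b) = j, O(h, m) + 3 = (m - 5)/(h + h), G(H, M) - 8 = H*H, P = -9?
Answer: -3255/2 ≈ -1627.5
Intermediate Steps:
G(H, M) = 8 + H² (G(H, M) = 8 + H*H = 8 + H²)
O(h, m) = -3 + (-5 + m)/(2*h) (O(h, m) = -3 + (m - 5)/(h + h) = -3 + (-5 + m)/((2*h)) = -3 + (-5 + m)*(1/(2*h)) = -3 + (-5 + m)/(2*h))
T = 3255/2 (T = ((½)*(-5 + 2 - 6*1)/1 - 13)*(-50 - 43) = ((½)*1*(-5 + 2 - 6) - 13)*(-93) = ((½)*1*(-9) - 13)*(-93) = (-9/2 - 13)*(-93) = -35/2*(-93) = 3255/2 ≈ 1627.5)
-Z(T, G(P, -6) - 1*(-154)) = -1*3255/2 = -3255/2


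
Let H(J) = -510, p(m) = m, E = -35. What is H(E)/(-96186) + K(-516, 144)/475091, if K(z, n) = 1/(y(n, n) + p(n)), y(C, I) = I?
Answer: 684131983/129027114144 ≈ 0.0053022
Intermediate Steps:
K(z, n) = 1/(2*n) (K(z, n) = 1/(n + n) = 1/(2*n))
H(E)/(-96186) + K(-516, 144)/475091 = -510/(-96186) + ((½)/144)/475091 = -510*(-1/96186) + ((½)*(1/144))*(1/475091) = 5/943 + (1/288)*(1/475091) = 5/943 + 1/136826208 = 684131983/129027114144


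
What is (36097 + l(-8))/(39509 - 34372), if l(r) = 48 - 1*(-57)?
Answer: 36202/5137 ≈ 7.0473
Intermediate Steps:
l(r) = 105 (l(r) = 48 + 57 = 105)
(36097 + l(-8))/(39509 - 34372) = (36097 + 105)/(39509 - 34372) = 36202/5137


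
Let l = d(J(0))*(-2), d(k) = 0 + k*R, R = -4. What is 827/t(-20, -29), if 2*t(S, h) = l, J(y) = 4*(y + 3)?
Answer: 827/48 ≈ 17.229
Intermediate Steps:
J(y) = 12 + 4*y (J(y) = 4*(3 + y) = 12 + 4*y)
d(k) = -4*k (d(k) = 0 + k*(-4) = 0 - 4*k = -4*k)
l = 96 (l = -4*(12 + 4*0)*(-2) = -4*(12 + 0)*(-2) = -4*12*(-2) = -48*(-2) = 96)
t(S, h) = 48 (t(S, h) = (1/2)*96 = 48)
827/t(-20, -29) = 827/48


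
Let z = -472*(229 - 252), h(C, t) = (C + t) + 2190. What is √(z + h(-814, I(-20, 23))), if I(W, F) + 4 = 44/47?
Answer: 2*√6753430/47 ≈ 110.58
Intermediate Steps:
I(W, F) = -144/47 (I(W, F) = -4 + 44/47 = -144/47)
h(C, t) = 2190 + C + t
z = 10856 (z = -472*(-23) = 10856)
√(z + h(-814, I(-20, 23))) = √(10856 + (2190 - 814 - 144/47)) = √(10856 + 64528/47) = √(574760/47) = 2*√6753430/47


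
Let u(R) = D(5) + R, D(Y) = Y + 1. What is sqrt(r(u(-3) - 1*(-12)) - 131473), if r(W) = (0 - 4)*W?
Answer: I*sqrt(131533) ≈ 362.67*I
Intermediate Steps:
D(Y) = 1 + Y
u(R) = 6 + R (u(R) = (1 + 5) + R = 6 + R)
r(W) = -4*W
sqrt(r(u(-3) - 1*(-12)) - 131473) = sqrt(-4*((6 - 3) - 1*(-12)) - 131473) = sqrt(-4*(3 + 12) - 131473) = sqrt(-4*15 - 131473) = sqrt(-60 - 131473) = sqrt(-131533) = I*sqrt(131533)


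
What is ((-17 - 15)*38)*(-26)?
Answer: 31616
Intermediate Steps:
((-17 - 15)*38)*(-26) = -32*38*(-26) = -1216*(-26) = 31616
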